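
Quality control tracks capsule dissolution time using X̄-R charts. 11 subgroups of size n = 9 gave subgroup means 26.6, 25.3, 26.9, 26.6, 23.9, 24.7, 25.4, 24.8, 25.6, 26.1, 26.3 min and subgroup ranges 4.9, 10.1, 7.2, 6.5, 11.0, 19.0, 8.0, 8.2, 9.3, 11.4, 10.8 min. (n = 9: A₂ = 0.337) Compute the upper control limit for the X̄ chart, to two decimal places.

X̄̄ = (26.6 + 25.3 + 26.9 + 26.6 + 23.9 + 24.7 + 25.4 + 24.8 + 25.6 + 26.1 + 26.3) / 11 = 282.2000 / 11 = 25.6545
R̄ = (4.9 + 10.1 + 7.2 + 6.5 + 11.0 + 19.0 + 8.0 + 8.2 + 9.3 + 11.4 + 10.8) / 11 = 106.4000 / 11 = 9.6727
UCL = X̄̄ + A₂·R̄ = 25.6545 + 0.337 × 9.6727 = 28.9143

28.91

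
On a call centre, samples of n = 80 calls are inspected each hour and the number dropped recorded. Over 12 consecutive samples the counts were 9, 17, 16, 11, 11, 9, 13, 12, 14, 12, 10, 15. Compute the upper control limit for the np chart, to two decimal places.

22.13

p̄ = Σdᵢ / (k·n) = 149 / (12 × 80) = 0.15521
UCL = np̄ + 3·√(np̄(1−p̄)) = 12.4167 + 3 × √(12.4167×0.84479) = 12.4167 + 3 × 3.2387 = 22.1329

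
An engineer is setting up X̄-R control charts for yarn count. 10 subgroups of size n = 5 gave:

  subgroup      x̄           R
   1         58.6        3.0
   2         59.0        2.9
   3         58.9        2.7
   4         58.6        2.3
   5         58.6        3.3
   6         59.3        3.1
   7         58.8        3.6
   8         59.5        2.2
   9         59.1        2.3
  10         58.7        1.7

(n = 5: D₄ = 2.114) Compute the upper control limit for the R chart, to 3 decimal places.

R̄ = (3.0 + 2.9 + 2.7 + 2.3 + 3.3 + 3.1 + 3.6 + 2.2 + 2.3 + 1.7) / 10 = 27.1000 / 10 = 2.7100
UCL_R = D₄·R̄ = 2.114 × 2.7100 = 5.7289

5.729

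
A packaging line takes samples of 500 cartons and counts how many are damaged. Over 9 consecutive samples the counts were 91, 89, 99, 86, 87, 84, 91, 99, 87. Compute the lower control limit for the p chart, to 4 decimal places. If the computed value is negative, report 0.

p̄ = Σdᵢ / (k·n) = 813 / (9 × 500) = 0.18067
LCL = p̄ − 3·√(p̄(1−p̄)/n) = 0.18067 − 3 × 0.01721 = 0.12905

0.1290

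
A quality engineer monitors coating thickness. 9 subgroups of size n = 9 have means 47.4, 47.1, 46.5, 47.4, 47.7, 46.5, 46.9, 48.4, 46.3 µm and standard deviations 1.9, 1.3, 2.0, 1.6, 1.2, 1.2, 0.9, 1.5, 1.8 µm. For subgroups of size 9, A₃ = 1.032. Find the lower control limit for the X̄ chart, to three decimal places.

X̄̄ = (47.4 + 47.1 + 46.5 + 47.4 + 47.7 + 46.5 + 46.9 + 48.4 + 46.3) / 9 = 47.1333
s̄ = (1.9 + 1.3 + 2.0 + 1.6 + 1.2 + 1.2 + 0.9 + 1.5 + 1.8) / 9 = 1.4889
LCL = X̄̄ − A₃·s̄ = 47.1333 − 1.032 × 1.4889 = 45.5968

45.597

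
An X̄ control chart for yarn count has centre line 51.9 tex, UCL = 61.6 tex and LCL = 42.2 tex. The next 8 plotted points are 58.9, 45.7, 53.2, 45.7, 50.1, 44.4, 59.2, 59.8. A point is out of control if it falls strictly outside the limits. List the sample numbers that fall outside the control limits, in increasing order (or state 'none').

none

All 8 points lie within [42.2, 61.6].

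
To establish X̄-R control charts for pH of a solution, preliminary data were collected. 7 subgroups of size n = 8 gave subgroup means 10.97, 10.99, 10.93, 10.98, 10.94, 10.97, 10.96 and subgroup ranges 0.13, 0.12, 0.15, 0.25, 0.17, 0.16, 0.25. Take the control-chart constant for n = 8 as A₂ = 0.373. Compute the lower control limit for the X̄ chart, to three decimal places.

10.897

X̄̄ = (10.97 + 10.99 + 10.93 + 10.98 + 10.94 + 10.97 + 10.96) / 7 = 76.7400 / 7 = 10.9629
R̄ = (0.13 + 0.12 + 0.15 + 0.25 + 0.17 + 0.16 + 0.25) / 7 = 1.2300 / 7 = 0.1757
LCL = X̄̄ − A₂·R̄ = 10.9629 − 0.373 × 0.1757 = 10.8973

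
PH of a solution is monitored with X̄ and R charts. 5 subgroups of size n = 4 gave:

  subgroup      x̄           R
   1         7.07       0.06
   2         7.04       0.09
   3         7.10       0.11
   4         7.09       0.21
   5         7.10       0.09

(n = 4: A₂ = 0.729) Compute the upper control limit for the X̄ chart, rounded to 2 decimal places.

X̄̄ = (7.07 + 7.04 + 7.10 + 7.09 + 7.10) / 5 = 35.4000 / 5 = 7.0800
R̄ = (0.06 + 0.09 + 0.11 + 0.21 + 0.09) / 5 = 0.5600 / 5 = 0.1120
UCL = X̄̄ + A₂·R̄ = 7.0800 + 0.729 × 0.1120 = 7.1616

7.16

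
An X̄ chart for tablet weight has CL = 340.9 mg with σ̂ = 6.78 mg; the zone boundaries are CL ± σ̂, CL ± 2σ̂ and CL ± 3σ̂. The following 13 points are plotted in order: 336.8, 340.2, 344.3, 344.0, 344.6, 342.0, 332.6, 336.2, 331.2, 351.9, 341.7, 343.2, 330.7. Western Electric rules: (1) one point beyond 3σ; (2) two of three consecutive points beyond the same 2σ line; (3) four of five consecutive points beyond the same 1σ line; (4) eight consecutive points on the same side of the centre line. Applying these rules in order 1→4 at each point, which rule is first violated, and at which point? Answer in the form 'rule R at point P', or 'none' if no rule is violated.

Zone of each point (C = within 1σ̂, B = 1σ̂–2σ̂, A = 2σ̂–3σ̂, * = beyond 3σ̂; sign = side of CL): 1:-C, 2:-C, 3:+C, 4:+C, 5:+C, 6:+C, 7:-B, 8:-C, 9:-B, 10:+B, 11:+C, 12:+C, 13:-B
No rule fires across all 13 points.

none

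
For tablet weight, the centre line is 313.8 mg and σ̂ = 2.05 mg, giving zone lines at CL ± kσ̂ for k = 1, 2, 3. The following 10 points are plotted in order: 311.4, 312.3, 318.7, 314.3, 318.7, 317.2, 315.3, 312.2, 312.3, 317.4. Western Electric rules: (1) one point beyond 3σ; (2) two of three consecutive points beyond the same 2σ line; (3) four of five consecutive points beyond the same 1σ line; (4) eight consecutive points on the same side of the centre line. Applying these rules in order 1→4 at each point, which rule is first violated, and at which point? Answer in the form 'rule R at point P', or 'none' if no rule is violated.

rule 2 at point 5

Zone of each point (C = within 1σ̂, B = 1σ̂–2σ̂, A = 2σ̂–3σ̂, * = beyond 3σ̂; sign = side of CL): 1:-B, 2:-C, 3:+A, 4:+C, 5:+A, 6:+B, 7:+C, 8:-C, 9:-C, 10:+B
Rule 2 (two of three consecutive points beyond the same 2σ limit) is satisfied at point 5.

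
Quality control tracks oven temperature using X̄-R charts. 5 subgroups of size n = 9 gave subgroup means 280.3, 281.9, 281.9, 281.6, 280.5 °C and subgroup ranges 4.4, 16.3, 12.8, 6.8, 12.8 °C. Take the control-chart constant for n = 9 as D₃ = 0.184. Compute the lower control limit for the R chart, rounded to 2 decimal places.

R̄ = (4.4 + 16.3 + 12.8 + 6.8 + 12.8) / 5 = 53.1000 / 5 = 10.6200
LCL_R = D₃·R̄ = 0.184 × 10.6200 = 1.9541

1.95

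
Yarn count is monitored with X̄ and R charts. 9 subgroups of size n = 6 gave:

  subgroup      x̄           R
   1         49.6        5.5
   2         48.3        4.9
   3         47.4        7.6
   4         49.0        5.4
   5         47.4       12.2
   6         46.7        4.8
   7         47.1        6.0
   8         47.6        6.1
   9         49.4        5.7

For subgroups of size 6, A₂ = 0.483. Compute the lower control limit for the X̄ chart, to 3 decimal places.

X̄̄ = (49.6 + 48.3 + 47.4 + 49.0 + 47.4 + 46.7 + 47.1 + 47.6 + 49.4) / 9 = 432.5000 / 9 = 48.0556
R̄ = (5.5 + 4.9 + 7.6 + 5.4 + 12.2 + 4.8 + 6.0 + 6.1 + 5.7) / 9 = 58.2000 / 9 = 6.4667
LCL = X̄̄ − A₂·R̄ = 48.0556 − 0.483 × 6.4667 = 44.9322

44.932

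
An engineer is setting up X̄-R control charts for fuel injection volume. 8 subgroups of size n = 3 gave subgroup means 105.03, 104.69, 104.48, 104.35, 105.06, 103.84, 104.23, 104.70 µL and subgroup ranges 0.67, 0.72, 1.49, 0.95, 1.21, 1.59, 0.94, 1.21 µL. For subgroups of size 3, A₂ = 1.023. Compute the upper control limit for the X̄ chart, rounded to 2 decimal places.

X̄̄ = (105.03 + 104.69 + 104.48 + 104.35 + 105.06 + 103.84 + 104.23 + 104.70) / 8 = 836.3800 / 8 = 104.5475
R̄ = (0.67 + 0.72 + 1.49 + 0.95 + 1.21 + 1.59 + 0.94 + 1.21) / 8 = 8.7800 / 8 = 1.0975
UCL = X̄̄ + A₂·R̄ = 104.5475 + 1.023 × 1.0975 = 105.6702

105.67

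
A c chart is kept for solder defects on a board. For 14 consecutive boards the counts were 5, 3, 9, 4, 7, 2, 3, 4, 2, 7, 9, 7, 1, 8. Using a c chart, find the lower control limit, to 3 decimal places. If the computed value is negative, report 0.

0.000

c̄ = (5 + 3 + 9 + 4 + 7 + 2 + 3 + 4 + 2 + 7 + 9 + 7 + 1 + 8) / 14 = 71 / 14 = 5.0714
LCL = c̄ − 3√c̄ = 5.0714 − 3 × 2.2520 = -1.6845 → 0 (cannot be negative)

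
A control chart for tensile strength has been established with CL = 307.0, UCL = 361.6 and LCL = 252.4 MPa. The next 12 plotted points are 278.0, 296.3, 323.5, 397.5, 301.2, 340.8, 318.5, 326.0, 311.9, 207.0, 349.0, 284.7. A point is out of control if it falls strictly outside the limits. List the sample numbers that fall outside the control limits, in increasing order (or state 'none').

Compare each point to [252.4, 361.6]: sample 4 = 397.5 > UCL; sample 10 = 207.0 < LCL.

4, 10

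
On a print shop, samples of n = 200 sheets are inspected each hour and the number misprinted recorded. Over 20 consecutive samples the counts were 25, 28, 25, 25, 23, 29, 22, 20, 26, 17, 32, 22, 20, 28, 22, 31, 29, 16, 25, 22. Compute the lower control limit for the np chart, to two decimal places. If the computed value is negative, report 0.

p̄ = Σdᵢ / (k·n) = 487 / (20 × 200) = 0.12175
LCL = np̄ − 3·√(np̄(1−p̄)) = 24.3500 − 3 × 4.6244 = 10.4767

10.48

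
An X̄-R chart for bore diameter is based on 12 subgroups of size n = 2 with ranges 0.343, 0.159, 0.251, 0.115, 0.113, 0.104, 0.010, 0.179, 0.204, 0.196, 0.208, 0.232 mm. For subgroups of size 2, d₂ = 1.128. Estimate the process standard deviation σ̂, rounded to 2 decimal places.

0.16

R̄ = (0.343 + 0.159 + 0.251 + 0.115 + 0.113 + 0.104 + 0.010 + 0.179 + 0.204 + 0.196 + 0.208 + 0.232) / 12 = 0.1762
σ̂ = R̄ / d₂ = 0.1762 / 1.128 = 0.1562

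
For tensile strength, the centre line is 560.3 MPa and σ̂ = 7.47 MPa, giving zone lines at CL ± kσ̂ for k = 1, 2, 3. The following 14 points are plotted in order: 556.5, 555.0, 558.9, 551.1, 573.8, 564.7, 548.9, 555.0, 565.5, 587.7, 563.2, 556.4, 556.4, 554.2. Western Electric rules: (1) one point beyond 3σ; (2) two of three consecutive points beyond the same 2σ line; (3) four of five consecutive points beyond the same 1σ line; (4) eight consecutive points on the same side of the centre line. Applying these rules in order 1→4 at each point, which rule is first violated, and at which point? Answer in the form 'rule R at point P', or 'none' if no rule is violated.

rule 1 at point 10

Zone of each point (C = within 1σ̂, B = 1σ̂–2σ̂, A = 2σ̂–3σ̂, * = beyond 3σ̂; sign = side of CL): 1:-C, 2:-C, 3:-C, 4:-B, 5:+B, 6:+C, 7:-B, 8:-C, 9:+C, 10:+*, 11:+C, 12:-C, 13:-C, 14:-C
Rule 1 (one point beyond the 3σ limits) is satisfied at point 10.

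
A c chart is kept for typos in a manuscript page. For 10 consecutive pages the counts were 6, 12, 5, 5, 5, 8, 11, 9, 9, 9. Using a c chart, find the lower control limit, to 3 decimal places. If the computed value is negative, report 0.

0.000

c̄ = (6 + 12 + 5 + 5 + 5 + 8 + 11 + 9 + 9 + 9) / 10 = 79 / 10 = 7.9000
LCL = c̄ − 3√c̄ = 7.9000 − 3 × 2.8107 = -0.5321 → 0 (cannot be negative)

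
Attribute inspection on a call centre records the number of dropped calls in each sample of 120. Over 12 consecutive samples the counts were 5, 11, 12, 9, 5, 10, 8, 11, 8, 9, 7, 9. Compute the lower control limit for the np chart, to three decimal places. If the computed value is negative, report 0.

0.160

p̄ = Σdᵢ / (k·n) = 104 / (12 × 120) = 0.07222
LCL = np̄ − 3·√(np̄(1−p̄)) = 8.6667 − 3 × 2.8356 = 0.1598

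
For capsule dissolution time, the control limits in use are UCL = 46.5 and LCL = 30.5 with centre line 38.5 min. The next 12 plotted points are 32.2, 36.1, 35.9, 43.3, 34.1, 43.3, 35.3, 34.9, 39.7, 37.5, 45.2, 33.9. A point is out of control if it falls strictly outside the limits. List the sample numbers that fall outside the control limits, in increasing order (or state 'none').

All 12 points lie within [30.5, 46.5].

none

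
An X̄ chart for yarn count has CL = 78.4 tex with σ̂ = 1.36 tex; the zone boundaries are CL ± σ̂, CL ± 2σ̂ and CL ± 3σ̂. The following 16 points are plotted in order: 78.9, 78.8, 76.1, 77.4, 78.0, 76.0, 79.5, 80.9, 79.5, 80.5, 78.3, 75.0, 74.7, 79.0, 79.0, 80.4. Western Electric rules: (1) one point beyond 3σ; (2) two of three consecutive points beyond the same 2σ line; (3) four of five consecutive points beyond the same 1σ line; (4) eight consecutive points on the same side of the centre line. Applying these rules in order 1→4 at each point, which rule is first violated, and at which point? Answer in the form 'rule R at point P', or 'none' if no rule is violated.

Zone of each point (C = within 1σ̂, B = 1σ̂–2σ̂, A = 2σ̂–3σ̂, * = beyond 3σ̂; sign = side of CL): 1:+C, 2:+C, 3:-B, 4:-C, 5:-C, 6:-B, 7:+C, 8:+B, 9:+C, 10:+B, 11:-C, 12:-A, 13:-A, 14:+C, 15:+C, 16:+B
Rule 2 (two of three consecutive points beyond the same 2σ limit) is satisfied at point 13.

rule 2 at point 13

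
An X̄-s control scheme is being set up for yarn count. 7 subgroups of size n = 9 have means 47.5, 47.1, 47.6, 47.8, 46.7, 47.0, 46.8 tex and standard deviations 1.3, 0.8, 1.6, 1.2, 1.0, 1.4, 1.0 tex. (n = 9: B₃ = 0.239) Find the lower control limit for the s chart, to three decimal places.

s̄ = (1.3 + 0.8 + 1.6 + 1.2 + 1.0 + 1.4 + 1.0) / 7 = 1.1857
LCL_s = B₃·s̄ = 0.239 × 1.1857 = 0.2834

0.283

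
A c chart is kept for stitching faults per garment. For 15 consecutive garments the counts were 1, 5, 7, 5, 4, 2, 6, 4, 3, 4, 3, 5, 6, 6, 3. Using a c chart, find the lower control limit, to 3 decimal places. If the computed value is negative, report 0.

0.000

c̄ = (1 + 5 + 7 + 5 + 4 + 2 + 6 + 4 + 3 + 4 + 3 + 5 + 6 + 6 + 3) / 15 = 64 / 15 = 4.2667
LCL = c̄ − 3√c̄ = 4.2667 − 3 × 2.0656 = -1.9301 → 0 (cannot be negative)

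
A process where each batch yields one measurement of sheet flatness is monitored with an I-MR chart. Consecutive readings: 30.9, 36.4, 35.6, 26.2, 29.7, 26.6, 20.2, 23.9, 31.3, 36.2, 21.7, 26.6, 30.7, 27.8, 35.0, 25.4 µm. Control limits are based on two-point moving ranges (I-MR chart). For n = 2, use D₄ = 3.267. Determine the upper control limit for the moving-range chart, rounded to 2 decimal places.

Moving ranges: 5.5, 0.8, 9.4, 3.5, 3.1, 6.4, 3.7, 7.4, 4.9, 14.5, 4.9, 4.1, 2.9, 7.2, 9.6; M̄R̄ = 87.9000 / 15 = 5.8600
UCL_MR = D₄·M̄R̄ = 3.267 × 5.8600 = 19.1446

19.14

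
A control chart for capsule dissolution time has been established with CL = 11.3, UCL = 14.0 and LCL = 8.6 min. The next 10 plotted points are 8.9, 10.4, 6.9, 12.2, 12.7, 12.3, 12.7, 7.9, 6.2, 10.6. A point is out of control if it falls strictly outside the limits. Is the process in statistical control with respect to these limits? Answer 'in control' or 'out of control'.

Compare each point to [8.6, 14.0]: sample 3 = 6.9 < LCL; sample 8 = 7.9 < LCL; sample 9 = 6.2 < LCL.

out of control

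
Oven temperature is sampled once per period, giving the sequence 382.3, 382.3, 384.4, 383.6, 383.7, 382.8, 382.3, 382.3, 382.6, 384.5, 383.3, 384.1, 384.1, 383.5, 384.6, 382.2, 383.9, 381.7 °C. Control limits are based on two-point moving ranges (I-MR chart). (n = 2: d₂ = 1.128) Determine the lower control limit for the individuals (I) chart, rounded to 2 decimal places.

X̄ = (382.3 + 382.3 + 384.4 + 383.6 + 383.7 + 382.8 + 382.3 + 382.3 + 382.6 + 384.5 + 383.3 + 384.1 + 384.1 + 383.5 + 384.6 + 382.2 + 383.9 + 381.7) / 18 = 383.2333
Moving ranges: 0.0, 2.1, 0.8, 0.1, 0.9, 0.5, 0.0, 0.3, 1.9, 1.2, 0.8, 0.0, 0.6, 1.1, 2.4, 1.7, 2.2; M̄R̄ = 16.6000 / 17 = 0.9765
LCL = X̄ − 3·M̄R̄/d₂ = 383.2333 − 3 × 0.9765 / 1.128 = 380.6363

380.64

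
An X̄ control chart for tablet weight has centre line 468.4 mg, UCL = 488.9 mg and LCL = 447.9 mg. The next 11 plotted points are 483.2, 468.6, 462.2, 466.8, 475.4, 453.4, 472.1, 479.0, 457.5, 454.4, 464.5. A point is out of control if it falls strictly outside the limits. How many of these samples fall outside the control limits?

0

All 11 points lie within [447.9, 488.9].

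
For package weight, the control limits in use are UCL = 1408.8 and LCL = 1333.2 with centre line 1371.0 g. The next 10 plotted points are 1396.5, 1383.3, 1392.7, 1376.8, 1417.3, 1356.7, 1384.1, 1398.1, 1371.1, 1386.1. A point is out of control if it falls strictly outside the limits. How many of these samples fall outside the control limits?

Compare each point to [1333.2, 1408.8]: sample 5 = 1417.3 > UCL.

1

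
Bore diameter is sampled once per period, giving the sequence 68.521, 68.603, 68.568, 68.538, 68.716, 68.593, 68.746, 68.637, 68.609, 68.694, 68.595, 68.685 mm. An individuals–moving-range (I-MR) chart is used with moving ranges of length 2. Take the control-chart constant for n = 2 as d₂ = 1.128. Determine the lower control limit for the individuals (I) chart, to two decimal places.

68.38

X̄ = (68.521 + 68.603 + 68.568 + 68.538 + 68.716 + 68.593 + 68.746 + 68.637 + 68.609 + 68.694 + 68.595 + 68.685) / 12 = 68.6254
Moving ranges: 0.082, 0.035, 0.030, 0.178, 0.123, 0.153, 0.109, 0.028, 0.085, 0.099, 0.090; M̄R̄ = 1.0120 / 11 = 0.0920
LCL = X̄ − 3·M̄R̄/d₂ = 68.6254 − 3 × 0.0920 / 1.128 = 68.3807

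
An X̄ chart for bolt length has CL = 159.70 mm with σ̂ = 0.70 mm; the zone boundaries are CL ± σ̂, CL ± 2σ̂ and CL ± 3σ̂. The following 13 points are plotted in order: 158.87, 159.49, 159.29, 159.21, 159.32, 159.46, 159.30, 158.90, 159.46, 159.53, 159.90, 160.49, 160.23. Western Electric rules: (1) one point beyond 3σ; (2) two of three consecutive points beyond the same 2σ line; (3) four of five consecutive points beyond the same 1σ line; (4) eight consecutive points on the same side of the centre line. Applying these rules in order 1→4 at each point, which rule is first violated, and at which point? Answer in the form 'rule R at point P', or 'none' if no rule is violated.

rule 4 at point 8

Zone of each point (C = within 1σ̂, B = 1σ̂–2σ̂, A = 2σ̂–3σ̂, * = beyond 3σ̂; sign = side of CL): 1:-B, 2:-C, 3:-C, 4:-C, 5:-C, 6:-C, 7:-C, 8:-B, 9:-C, 10:-C, 11:+C, 12:+B, 13:+C
Rule 4 (eight consecutive points on the same side of the centre line) is satisfied at point 8.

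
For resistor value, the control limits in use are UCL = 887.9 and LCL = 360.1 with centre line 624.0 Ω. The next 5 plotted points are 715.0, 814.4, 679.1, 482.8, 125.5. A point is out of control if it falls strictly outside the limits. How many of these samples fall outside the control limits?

Compare each point to [360.1, 887.9]: sample 5 = 125.5 < LCL.

1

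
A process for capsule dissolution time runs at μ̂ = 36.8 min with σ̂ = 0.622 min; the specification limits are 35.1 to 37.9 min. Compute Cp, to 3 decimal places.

0.750

Cp = (USL − LSL) / (6σ̂) = (37.9 − 35.1) / (6 × 0.622) = 2.8000 / 3.7320 = 0.7503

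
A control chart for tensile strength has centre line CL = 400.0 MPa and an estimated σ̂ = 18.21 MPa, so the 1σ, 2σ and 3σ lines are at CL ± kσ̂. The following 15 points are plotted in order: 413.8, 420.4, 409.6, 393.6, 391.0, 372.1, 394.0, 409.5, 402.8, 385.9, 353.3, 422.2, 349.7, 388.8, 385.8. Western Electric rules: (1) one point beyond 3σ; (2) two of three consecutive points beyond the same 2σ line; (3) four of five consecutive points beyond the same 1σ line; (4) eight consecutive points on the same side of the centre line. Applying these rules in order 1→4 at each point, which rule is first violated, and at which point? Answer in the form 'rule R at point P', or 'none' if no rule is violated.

Zone of each point (C = within 1σ̂, B = 1σ̂–2σ̂, A = 2σ̂–3σ̂, * = beyond 3σ̂; sign = side of CL): 1:+C, 2:+B, 3:+C, 4:-C, 5:-C, 6:-B, 7:-C, 8:+C, 9:+C, 10:-C, 11:-A, 12:+B, 13:-A, 14:-C, 15:-C
Rule 2 (two of three consecutive points beyond the same 2σ limit) is satisfied at point 13.

rule 2 at point 13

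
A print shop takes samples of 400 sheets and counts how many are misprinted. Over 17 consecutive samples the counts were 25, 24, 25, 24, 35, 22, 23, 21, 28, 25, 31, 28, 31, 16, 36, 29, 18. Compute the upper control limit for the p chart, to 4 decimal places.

p̄ = Σdᵢ / (k·n) = 441 / (17 × 400) = 0.06485
UCL = p̄ + 3·√(p̄(1−p̄)/n) = 0.06485 + 3 × √(0.06485×0.93515/400) = 0.06485 + 3 × 0.01231 = 0.10179

0.1018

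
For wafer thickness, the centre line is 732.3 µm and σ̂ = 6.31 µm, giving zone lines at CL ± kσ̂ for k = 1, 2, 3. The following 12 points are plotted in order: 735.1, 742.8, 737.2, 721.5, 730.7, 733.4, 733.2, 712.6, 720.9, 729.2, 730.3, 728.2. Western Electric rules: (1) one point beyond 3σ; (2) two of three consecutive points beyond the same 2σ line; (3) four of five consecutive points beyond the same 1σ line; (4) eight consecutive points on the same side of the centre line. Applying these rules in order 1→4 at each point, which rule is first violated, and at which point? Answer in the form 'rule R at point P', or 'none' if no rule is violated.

Zone of each point (C = within 1σ̂, B = 1σ̂–2σ̂, A = 2σ̂–3σ̂, * = beyond 3σ̂; sign = side of CL): 1:+C, 2:+B, 3:+C, 4:-B, 5:-C, 6:+C, 7:+C, 8:-*, 9:-B, 10:-C, 11:-C, 12:-C
Rule 1 (one point beyond the 3σ limits) is satisfied at point 8.

rule 1 at point 8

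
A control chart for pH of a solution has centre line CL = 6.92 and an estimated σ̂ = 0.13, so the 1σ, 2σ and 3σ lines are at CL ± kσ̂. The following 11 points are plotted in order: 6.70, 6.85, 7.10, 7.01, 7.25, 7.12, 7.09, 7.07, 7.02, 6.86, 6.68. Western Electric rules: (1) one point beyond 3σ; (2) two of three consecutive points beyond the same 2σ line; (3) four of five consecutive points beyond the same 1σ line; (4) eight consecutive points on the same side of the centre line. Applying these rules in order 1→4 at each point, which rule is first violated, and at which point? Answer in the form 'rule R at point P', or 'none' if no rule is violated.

Zone of each point (C = within 1σ̂, B = 1σ̂–2σ̂, A = 2σ̂–3σ̂, * = beyond 3σ̂; sign = side of CL): 1:-B, 2:-C, 3:+B, 4:+C, 5:+A, 6:+B, 7:+B, 8:+B, 9:+C, 10:-C, 11:-B
Rule 3 (four of five consecutive points beyond the same 1σ limit) is satisfied at point 7.

rule 3 at point 7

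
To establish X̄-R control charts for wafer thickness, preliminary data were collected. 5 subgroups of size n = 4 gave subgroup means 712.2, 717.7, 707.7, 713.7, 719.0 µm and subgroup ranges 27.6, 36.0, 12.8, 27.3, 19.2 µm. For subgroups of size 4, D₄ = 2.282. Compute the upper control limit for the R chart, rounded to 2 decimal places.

56.09

R̄ = (27.6 + 36.0 + 12.8 + 27.3 + 19.2) / 5 = 122.9000 / 5 = 24.5800
UCL_R = D₄·R̄ = 2.282 × 24.5800 = 56.0916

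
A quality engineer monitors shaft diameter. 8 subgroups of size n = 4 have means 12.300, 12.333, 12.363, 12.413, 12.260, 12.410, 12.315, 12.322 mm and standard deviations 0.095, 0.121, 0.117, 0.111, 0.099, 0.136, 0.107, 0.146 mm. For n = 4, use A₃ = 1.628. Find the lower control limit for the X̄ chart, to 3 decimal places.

X̄̄ = (12.300 + 12.333 + 12.363 + 12.413 + 12.260 + 12.410 + 12.315 + 12.322) / 8 = 12.3395
s̄ = (0.095 + 0.121 + 0.117 + 0.111 + 0.099 + 0.136 + 0.107 + 0.146) / 8 = 0.1165
LCL = X̄̄ − A₃·s̄ = 12.3395 − 1.628 × 0.1165 = 12.1498

12.150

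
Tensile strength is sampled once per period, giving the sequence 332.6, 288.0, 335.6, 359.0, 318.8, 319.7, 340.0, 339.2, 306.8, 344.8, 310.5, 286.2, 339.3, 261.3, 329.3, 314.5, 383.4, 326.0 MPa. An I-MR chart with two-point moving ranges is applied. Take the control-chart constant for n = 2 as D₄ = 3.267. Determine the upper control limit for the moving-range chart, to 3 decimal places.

Moving ranges: 44.6, 47.6, 23.4, 40.2, 0.9, 20.3, 0.8, 32.4, 38.0, 34.3, 24.3, 53.1, 78.0, 68.0, 14.8, 68.9, 57.4; M̄R̄ = 647.0000 / 17 = 38.0588
UCL_MR = D₄·M̄R̄ = 3.267 × 38.0588 = 124.3382

124.338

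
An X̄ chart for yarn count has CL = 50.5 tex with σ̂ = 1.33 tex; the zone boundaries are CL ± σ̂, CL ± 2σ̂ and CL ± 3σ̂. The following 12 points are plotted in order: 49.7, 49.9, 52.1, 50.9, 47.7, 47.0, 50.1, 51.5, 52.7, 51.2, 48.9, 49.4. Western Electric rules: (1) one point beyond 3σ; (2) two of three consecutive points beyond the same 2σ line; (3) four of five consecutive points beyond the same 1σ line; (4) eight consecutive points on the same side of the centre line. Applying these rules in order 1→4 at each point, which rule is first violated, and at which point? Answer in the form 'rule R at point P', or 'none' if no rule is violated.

Zone of each point (C = within 1σ̂, B = 1σ̂–2σ̂, A = 2σ̂–3σ̂, * = beyond 3σ̂; sign = side of CL): 1:-C, 2:-C, 3:+B, 4:+C, 5:-A, 6:-A, 7:-C, 8:+C, 9:+B, 10:+C, 11:-B, 12:-C
Rule 2 (two of three consecutive points beyond the same 2σ limit) is satisfied at point 6.

rule 2 at point 6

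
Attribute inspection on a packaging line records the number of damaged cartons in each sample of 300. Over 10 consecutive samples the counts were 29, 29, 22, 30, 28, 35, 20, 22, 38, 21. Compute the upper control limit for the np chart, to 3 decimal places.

42.369

p̄ = Σdᵢ / (k·n) = 274 / (10 × 300) = 0.09133
UCL = np̄ + 3·√(np̄(1−p̄)) = 27.4000 + 3 × √(27.4000×0.90867) = 27.4000 + 3 × 4.9897 = 42.3692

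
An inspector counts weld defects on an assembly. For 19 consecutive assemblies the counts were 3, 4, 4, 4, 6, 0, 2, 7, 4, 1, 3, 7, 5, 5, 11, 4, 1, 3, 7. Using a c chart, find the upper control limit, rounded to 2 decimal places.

c̄ = (3 + 4 + 4 + 4 + 6 + 0 + 2 + 7 + 4 + 1 + 3 + 7 + 5 + 5 + 11 + 4 + 1 + 3 + 7) / 19 = 81 / 19 = 4.2632
UCL = c̄ + 3√c̄ = 4.2632 + 3 × √4.2632 = 4.2632 + 3 × 2.0647 = 10.4574

10.46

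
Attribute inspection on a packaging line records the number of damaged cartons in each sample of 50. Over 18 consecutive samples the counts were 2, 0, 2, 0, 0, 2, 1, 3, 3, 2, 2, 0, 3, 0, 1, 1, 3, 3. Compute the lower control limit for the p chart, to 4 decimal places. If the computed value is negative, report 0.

0.0000

p̄ = Σdᵢ / (k·n) = 28 / (18 × 50) = 0.03111
LCL = p̄ − 3·√(p̄(1−p̄)/n) = 0.03111 − 3 × 0.02455 = -0.04255 → 0 (negative, so LCL = 0)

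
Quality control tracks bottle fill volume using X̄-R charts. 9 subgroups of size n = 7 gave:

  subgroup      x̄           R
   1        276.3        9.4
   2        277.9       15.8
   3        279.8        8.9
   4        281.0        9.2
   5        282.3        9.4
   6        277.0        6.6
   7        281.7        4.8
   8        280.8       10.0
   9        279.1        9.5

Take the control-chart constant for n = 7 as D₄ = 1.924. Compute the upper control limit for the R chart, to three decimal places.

17.872

R̄ = (9.4 + 15.8 + 8.9 + 9.2 + 9.4 + 6.6 + 4.8 + 10.0 + 9.5) / 9 = 83.6000 / 9 = 9.2889
UCL_R = D₄·R̄ = 1.924 × 9.2889 = 17.8718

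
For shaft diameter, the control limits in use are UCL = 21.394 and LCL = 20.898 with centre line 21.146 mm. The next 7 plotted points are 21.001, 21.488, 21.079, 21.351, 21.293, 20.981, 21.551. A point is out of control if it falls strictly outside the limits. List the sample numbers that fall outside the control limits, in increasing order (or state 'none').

Compare each point to [20.898, 21.394]: sample 2 = 21.488 > UCL; sample 7 = 21.551 > UCL.

2, 7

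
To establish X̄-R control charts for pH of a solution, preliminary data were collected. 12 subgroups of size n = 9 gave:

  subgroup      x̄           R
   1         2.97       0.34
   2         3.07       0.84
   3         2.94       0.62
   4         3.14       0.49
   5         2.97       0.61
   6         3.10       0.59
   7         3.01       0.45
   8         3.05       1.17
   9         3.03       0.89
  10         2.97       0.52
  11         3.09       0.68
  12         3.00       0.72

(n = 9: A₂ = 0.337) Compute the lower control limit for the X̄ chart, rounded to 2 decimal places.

X̄̄ = (2.97 + 3.07 + 2.94 + 3.14 + 2.97 + 3.10 + 3.01 + 3.05 + 3.03 + 2.97 + 3.09 + 3.00) / 12 = 36.3400 / 12 = 3.0283
R̄ = (0.34 + 0.84 + 0.62 + 0.49 + 0.61 + 0.59 + 0.45 + 1.17 + 0.89 + 0.52 + 0.68 + 0.72) / 12 = 7.9200 / 12 = 0.6600
LCL = X̄̄ − A₂·R̄ = 3.0283 − 0.337 × 0.6600 = 2.8059

2.81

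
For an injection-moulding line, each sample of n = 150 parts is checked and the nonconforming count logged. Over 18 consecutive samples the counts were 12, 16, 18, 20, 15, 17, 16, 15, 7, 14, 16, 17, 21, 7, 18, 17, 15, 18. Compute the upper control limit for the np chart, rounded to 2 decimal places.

p̄ = Σdᵢ / (k·n) = 279 / (18 × 150) = 0.10333
UCL = np̄ + 3·√(np̄(1−p̄)) = 15.5000 + 3 × √(15.5000×0.89667) = 15.5000 + 3 × 3.7280 = 26.6841

26.68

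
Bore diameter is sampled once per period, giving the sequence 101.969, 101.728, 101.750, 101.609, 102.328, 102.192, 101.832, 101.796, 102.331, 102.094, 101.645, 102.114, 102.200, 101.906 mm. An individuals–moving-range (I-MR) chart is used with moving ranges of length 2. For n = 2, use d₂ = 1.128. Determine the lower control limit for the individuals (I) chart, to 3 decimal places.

101.202

X̄ = (101.969 + 101.728 + 101.750 + 101.609 + 102.328 + 102.192 + 101.832 + 101.796 + 102.331 + 102.094 + 101.645 + 102.114 + 102.200 + 101.906) / 14 = 101.9639
Moving ranges: 0.241, 0.022, 0.141, 0.719, 0.136, 0.360, 0.036, 0.535, 0.237, 0.449, 0.469, 0.086, 0.294; M̄R̄ = 3.7250 / 13 = 0.2865
LCL = X̄ − 3·M̄R̄/d₂ = 101.9639 − 3 × 0.2865 / 1.128 = 101.2018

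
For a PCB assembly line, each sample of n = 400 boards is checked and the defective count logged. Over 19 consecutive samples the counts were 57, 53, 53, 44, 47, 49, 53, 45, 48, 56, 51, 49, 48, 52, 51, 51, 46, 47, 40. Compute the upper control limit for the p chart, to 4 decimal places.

p̄ = Σdᵢ / (k·n) = 940 / (19 × 400) = 0.12368
UCL = p̄ + 3·√(p̄(1−p̄)/n) = 0.12368 + 3 × √(0.12368×0.87632/400) = 0.12368 + 3 × 0.01646 = 0.17307

0.1731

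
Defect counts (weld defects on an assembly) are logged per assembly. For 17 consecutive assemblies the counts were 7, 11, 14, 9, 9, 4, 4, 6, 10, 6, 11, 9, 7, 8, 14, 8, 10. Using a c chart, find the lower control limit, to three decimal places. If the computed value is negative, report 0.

c̄ = (7 + 11 + 14 + 9 + 9 + 4 + 4 + 6 + 10 + 6 + 11 + 9 + 7 + 8 + 14 + 8 + 10) / 17 = 147 / 17 = 8.6471
LCL = c̄ − 3√c̄ = 8.6471 − 3 × 2.9406 = -0.1747 → 0 (cannot be negative)

0.000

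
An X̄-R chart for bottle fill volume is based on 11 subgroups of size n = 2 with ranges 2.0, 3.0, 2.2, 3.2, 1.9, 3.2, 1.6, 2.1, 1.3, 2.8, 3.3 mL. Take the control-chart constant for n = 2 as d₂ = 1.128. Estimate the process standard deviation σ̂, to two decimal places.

R̄ = (2.0 + 3.0 + 2.2 + 3.2 + 1.9 + 3.2 + 1.6 + 2.1 + 1.3 + 2.8 + 3.3) / 11 = 2.4182
σ̂ = R̄ / d₂ = 2.4182 / 1.128 = 2.1438

2.14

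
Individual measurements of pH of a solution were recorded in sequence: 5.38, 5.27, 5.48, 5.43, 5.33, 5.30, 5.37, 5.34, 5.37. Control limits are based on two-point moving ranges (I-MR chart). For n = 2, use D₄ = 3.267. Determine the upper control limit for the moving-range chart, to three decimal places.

Moving ranges: 0.11, 0.21, 0.05, 0.10, 0.03, 0.07, 0.03, 0.03; M̄R̄ = 0.6300 / 8 = 0.0788
UCL_MR = D₄·M̄R̄ = 3.267 × 0.0788 = 0.2573

0.257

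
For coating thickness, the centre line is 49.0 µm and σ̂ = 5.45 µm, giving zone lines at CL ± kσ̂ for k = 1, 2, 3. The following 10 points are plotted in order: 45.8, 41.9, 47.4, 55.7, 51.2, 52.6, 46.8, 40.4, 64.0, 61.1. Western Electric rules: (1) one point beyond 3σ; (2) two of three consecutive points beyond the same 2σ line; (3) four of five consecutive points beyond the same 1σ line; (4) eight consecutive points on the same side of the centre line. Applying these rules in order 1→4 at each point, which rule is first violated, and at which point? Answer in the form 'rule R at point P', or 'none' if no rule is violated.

Zone of each point (C = within 1σ̂, B = 1σ̂–2σ̂, A = 2σ̂–3σ̂, * = beyond 3σ̂; sign = side of CL): 1:-C, 2:-B, 3:-C, 4:+B, 5:+C, 6:+C, 7:-C, 8:-B, 9:+A, 10:+A
Rule 2 (two of three consecutive points beyond the same 2σ limit) is satisfied at point 10.

rule 2 at point 10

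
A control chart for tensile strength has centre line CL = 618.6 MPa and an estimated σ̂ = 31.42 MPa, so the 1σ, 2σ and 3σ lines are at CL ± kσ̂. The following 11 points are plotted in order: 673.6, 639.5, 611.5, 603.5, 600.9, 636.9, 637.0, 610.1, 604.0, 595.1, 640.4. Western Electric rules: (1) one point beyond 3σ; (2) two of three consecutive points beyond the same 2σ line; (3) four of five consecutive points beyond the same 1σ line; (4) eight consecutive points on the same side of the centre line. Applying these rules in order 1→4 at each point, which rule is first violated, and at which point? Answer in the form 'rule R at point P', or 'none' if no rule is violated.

none

Zone of each point (C = within 1σ̂, B = 1σ̂–2σ̂, A = 2σ̂–3σ̂, * = beyond 3σ̂; sign = side of CL): 1:+B, 2:+C, 3:-C, 4:-C, 5:-C, 6:+C, 7:+C, 8:-C, 9:-C, 10:-C, 11:+C
No rule fires across all 11 points.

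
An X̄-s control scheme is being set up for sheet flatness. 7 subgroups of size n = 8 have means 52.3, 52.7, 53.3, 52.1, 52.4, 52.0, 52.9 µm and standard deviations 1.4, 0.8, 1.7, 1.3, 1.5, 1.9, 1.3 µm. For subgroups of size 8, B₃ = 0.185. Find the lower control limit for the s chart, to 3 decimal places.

0.262

s̄ = (1.4 + 0.8 + 1.7 + 1.3 + 1.5 + 1.9 + 1.3) / 7 = 1.4143
LCL_s = B₃·s̄ = 0.185 × 1.4143 = 0.2616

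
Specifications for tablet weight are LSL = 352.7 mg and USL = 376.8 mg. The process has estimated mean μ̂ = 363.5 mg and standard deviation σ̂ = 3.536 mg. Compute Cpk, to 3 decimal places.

1.018

Cpu = (USL − μ̂) / (3σ̂) = (376.8 − 363.5) / (3 × 3.536) = 1.2538; Cpl = (μ̂ − LSL) / (3σ̂) = (363.5 − 352.7) / (3 × 3.536) = 1.0181; Cpk = min(Cpu, Cpl) = 1.0181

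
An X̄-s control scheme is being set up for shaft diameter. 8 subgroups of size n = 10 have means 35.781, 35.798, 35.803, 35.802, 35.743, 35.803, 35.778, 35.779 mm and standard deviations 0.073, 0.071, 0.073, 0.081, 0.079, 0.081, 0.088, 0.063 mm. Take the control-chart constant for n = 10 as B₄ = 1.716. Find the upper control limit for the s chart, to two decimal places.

0.13

s̄ = (0.073 + 0.071 + 0.073 + 0.081 + 0.079 + 0.081 + 0.088 + 0.063) / 8 = 0.0761
UCL_s = B₄·s̄ = 1.716 × 0.0761 = 0.1306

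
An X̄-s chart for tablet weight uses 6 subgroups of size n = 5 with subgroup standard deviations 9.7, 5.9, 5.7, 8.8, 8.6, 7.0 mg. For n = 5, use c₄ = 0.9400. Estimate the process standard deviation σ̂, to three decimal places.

s̄ = (9.7 + 5.9 + 5.7 + 8.8 + 8.6 + 7.0) / 6 = 7.6167
σ̂ = s̄ / c₄ = 7.6167 / 0.9400 = 8.1028

8.103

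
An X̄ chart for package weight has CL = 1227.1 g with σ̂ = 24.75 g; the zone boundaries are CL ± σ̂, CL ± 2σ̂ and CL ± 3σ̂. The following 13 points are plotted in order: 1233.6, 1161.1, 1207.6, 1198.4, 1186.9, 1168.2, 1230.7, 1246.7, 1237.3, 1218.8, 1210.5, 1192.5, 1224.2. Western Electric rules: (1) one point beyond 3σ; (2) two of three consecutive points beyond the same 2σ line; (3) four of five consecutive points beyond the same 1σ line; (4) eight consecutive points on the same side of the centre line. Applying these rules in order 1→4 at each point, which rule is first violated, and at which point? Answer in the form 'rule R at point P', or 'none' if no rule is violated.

rule 3 at point 6

Zone of each point (C = within 1σ̂, B = 1σ̂–2σ̂, A = 2σ̂–3σ̂, * = beyond 3σ̂; sign = side of CL): 1:+C, 2:-A, 3:-C, 4:-B, 5:-B, 6:-A, 7:+C, 8:+C, 9:+C, 10:-C, 11:-C, 12:-B, 13:-C
Rule 3 (four of five consecutive points beyond the same 1σ limit) is satisfied at point 6.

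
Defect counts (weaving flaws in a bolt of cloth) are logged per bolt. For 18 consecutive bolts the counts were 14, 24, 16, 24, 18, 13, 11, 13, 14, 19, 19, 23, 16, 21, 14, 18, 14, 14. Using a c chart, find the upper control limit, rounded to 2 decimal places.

c̄ = (14 + 24 + 16 + 24 + 18 + 13 + 11 + 13 + 14 + 19 + 19 + 23 + 16 + 21 + 14 + 18 + 14 + 14) / 18 = 305 / 18 = 16.9444
UCL = c̄ + 3√c̄ = 16.9444 + 3 × √16.9444 = 16.9444 + 3 × 4.1164 = 29.2935

29.29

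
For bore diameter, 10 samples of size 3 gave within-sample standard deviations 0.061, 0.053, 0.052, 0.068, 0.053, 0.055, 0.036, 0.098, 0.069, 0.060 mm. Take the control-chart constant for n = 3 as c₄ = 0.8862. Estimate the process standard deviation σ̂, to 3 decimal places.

0.068

s̄ = (0.061 + 0.053 + 0.052 + 0.068 + 0.053 + 0.055 + 0.036 + 0.098 + 0.069 + 0.060) / 10 = 0.0605
σ̂ = s̄ / c₄ = 0.0605 / 0.8862 = 0.0683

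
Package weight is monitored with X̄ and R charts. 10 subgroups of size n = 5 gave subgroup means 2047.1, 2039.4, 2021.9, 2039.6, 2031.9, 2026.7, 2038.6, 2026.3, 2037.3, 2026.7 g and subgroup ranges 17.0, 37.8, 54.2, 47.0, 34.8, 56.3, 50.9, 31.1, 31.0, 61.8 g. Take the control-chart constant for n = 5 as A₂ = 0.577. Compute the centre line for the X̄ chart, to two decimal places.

X̄̄ = (2047.1 + 2039.4 + 2021.9 + 2039.6 + 2031.9 + 2026.7 + 2038.6 + 2026.3 + 2037.3 + 2026.7) / 10 = 20335.5000 / 10 = 2033.5500
CL = X̄̄ = 2033.5500

2033.55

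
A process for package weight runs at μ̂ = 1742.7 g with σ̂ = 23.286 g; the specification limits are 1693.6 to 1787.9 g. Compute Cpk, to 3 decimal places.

Cpu = (USL − μ̂) / (3σ̂) = (1787.9 − 1742.7) / (3 × 23.286) = 0.6470; Cpl = (μ̂ − LSL) / (3σ̂) = (1742.7 − 1693.6) / (3 × 23.286) = 0.7029; Cpk = min(Cpu, Cpl) = 0.6470

0.647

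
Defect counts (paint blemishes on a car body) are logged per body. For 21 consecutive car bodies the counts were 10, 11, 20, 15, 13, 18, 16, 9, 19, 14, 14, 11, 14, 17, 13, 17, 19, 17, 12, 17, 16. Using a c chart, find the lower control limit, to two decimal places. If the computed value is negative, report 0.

3.29

c̄ = (10 + 11 + 20 + 15 + 13 + 18 + 16 + 9 + 19 + 14 + 14 + 11 + 14 + 17 + 13 + 17 + 19 + 17 + 12 + 17 + 16) / 21 = 312 / 21 = 14.8571
LCL = c̄ − 3√c̄ = 14.8571 − 3 × 3.8545 = 3.2937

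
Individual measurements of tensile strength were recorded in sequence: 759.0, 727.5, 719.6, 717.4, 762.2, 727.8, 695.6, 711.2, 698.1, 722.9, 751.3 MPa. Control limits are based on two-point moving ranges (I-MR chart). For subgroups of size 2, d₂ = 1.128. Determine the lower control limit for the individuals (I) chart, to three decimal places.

664.127

X̄ = (759.0 + 727.5 + 719.6 + 717.4 + 762.2 + 727.8 + 695.6 + 711.2 + 698.1 + 722.9 + 751.3) / 11 = 726.6000
Moving ranges: 31.5, 7.9, 2.2, 44.8, 34.4, 32.2, 15.6, 13.1, 24.8, 28.4; M̄R̄ = 234.9000 / 10 = 23.4900
LCL = X̄ − 3·M̄R̄/d₂ = 726.6000 − 3 × 23.4900 / 1.128 = 664.1266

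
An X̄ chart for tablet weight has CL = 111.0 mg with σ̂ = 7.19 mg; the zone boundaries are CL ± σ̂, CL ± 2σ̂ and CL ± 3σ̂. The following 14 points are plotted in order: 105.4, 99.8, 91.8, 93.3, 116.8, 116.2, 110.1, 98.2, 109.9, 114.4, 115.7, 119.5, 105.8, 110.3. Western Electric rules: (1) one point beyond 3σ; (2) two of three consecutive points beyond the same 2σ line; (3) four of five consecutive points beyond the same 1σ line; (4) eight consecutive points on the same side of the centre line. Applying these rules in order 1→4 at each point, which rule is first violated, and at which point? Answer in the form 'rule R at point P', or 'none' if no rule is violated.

rule 2 at point 4

Zone of each point (C = within 1σ̂, B = 1σ̂–2σ̂, A = 2σ̂–3σ̂, * = beyond 3σ̂; sign = side of CL): 1:-C, 2:-B, 3:-A, 4:-A, 5:+C, 6:+C, 7:-C, 8:-B, 9:-C, 10:+C, 11:+C, 12:+B, 13:-C, 14:-C
Rule 2 (two of three consecutive points beyond the same 2σ limit) is satisfied at point 4.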